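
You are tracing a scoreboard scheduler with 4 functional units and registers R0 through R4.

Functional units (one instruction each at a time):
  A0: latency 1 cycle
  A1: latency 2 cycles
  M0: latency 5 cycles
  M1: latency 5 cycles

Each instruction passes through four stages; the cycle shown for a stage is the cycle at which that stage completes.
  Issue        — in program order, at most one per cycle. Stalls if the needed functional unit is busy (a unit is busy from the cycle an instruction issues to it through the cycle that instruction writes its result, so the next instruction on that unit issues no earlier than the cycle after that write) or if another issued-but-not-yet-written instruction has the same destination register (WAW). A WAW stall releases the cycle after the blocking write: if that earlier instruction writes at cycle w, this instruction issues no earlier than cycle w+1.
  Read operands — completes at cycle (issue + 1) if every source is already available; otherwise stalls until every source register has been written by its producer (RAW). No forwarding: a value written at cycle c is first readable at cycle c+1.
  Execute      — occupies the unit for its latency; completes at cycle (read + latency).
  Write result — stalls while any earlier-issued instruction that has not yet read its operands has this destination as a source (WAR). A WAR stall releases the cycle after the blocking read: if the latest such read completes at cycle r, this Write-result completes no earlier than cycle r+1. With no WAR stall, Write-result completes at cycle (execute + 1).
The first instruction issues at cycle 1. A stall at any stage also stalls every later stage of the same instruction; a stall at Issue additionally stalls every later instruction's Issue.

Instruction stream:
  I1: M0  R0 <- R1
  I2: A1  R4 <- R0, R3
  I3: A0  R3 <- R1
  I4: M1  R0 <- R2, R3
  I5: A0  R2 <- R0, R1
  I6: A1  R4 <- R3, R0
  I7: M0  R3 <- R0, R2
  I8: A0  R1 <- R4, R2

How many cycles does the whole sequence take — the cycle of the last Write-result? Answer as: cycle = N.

cycle = 27

[1] issue I1 (M0)
[2] I1 read-ops, issue I2 (A1)
[3] issue I3 (A0)
[4] I3 read-ops
[5] I3 finished on A0
[7] I1 finished on M0
[8] I1→R0
[9] I2 read-ops, issue I4 (M1)
[10] I3→R3
[11] I2 finished on A1, I4 read-ops, issue I5 (A0)
[12] I2→R4
[13] issue I6 (A1)
[14] issue I7 (M0)
[16] I4 finished on M1
[17] I4→R0
[18] I5 read-ops, I6 read-ops
[19] I5 finished on A0
[20] I5→R2, I6 finished on A1
[21] I6→R4, I7 read-ops, issue I8 (A0)
[22] I8 read-ops
[23] I8 finished on A0
[24] I8→R1
[26] I7 finished on M0
[27] I7→R3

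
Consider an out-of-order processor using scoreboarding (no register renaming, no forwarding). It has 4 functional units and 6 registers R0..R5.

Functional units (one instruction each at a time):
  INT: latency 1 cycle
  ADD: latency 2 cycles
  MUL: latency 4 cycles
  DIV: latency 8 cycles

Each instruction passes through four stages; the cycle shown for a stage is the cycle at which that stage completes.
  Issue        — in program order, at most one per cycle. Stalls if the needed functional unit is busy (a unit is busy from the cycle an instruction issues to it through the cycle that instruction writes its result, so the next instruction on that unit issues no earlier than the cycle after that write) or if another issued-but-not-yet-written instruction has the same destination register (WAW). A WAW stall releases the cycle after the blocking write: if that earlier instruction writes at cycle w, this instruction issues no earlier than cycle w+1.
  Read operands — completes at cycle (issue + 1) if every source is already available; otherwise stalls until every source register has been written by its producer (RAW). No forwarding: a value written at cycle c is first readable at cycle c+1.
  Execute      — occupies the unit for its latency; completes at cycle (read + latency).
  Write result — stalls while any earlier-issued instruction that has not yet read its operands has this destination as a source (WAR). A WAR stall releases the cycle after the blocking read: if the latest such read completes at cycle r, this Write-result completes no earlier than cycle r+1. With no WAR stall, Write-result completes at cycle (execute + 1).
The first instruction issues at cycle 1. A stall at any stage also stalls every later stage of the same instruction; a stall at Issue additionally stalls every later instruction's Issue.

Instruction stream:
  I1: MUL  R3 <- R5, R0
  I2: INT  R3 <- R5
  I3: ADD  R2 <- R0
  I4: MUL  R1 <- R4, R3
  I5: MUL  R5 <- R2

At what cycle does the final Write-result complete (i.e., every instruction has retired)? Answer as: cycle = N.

cycle 1: issue I1 (MUL)
cycle 2: I1 read-ops
cycle 6: I1 finished on MUL
cycle 7: I1→R3
cycle 8: issue I2 (INT)
cycle 9: I2 read-ops; issue I3 (ADD)
cycle 10: I2 finished on INT; I3 read-ops; issue I4 (MUL)
cycle 11: I2→R3
cycle 12: I3 finished on ADD; I4 read-ops
cycle 13: I3→R2
cycle 16: I4 finished on MUL
cycle 17: I4→R1
cycle 18: issue I5 (MUL)
cycle 19: I5 read-ops
cycle 23: I5 finished on MUL
cycle 24: I5→R5

cycle = 24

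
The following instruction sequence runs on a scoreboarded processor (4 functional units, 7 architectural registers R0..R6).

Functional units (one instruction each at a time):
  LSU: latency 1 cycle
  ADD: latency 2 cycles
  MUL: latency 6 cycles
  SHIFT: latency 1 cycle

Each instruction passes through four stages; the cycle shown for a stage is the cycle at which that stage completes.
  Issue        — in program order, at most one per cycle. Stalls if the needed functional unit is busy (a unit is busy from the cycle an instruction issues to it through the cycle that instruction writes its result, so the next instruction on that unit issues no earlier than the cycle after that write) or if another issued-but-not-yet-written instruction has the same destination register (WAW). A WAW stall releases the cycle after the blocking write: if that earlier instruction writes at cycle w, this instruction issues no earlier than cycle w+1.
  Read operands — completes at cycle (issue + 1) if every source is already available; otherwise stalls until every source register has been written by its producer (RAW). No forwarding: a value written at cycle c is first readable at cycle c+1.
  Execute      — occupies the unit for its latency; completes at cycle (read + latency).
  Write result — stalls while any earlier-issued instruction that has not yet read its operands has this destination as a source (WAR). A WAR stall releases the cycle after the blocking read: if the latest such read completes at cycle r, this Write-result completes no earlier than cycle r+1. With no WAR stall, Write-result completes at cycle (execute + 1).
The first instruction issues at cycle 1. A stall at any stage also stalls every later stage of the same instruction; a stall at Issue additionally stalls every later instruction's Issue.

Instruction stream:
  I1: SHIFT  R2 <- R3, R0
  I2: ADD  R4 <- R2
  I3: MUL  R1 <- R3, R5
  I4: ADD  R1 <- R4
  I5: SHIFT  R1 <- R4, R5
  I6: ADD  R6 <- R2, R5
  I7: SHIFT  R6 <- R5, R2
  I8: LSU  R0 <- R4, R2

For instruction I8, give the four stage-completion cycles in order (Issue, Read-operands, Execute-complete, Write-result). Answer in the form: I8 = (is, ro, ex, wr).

I8 = (24, 25, 26, 27)

I1: IS=1 RO=2 EX=3 WR=4
I2: IS=2 RO=5 EX=7 WR=8  [RAW R2: wait I1 write@4]
I3: IS=3 RO=4 EX=10 WR=11
I4: IS=12 RO=13 EX=15 WR=16  [WAW R1: wait I3 write@11]
I5: IS=17 RO=18 EX=19 WR=20  [WAW R1: wait I4 write@16]
I6: IS=18 RO=19 EX=21 WR=22
I7: IS=23 RO=24 EX=25 WR=26  [WAW R6: wait I6 write@22]
I8: IS=24 RO=25 EX=26 WR=27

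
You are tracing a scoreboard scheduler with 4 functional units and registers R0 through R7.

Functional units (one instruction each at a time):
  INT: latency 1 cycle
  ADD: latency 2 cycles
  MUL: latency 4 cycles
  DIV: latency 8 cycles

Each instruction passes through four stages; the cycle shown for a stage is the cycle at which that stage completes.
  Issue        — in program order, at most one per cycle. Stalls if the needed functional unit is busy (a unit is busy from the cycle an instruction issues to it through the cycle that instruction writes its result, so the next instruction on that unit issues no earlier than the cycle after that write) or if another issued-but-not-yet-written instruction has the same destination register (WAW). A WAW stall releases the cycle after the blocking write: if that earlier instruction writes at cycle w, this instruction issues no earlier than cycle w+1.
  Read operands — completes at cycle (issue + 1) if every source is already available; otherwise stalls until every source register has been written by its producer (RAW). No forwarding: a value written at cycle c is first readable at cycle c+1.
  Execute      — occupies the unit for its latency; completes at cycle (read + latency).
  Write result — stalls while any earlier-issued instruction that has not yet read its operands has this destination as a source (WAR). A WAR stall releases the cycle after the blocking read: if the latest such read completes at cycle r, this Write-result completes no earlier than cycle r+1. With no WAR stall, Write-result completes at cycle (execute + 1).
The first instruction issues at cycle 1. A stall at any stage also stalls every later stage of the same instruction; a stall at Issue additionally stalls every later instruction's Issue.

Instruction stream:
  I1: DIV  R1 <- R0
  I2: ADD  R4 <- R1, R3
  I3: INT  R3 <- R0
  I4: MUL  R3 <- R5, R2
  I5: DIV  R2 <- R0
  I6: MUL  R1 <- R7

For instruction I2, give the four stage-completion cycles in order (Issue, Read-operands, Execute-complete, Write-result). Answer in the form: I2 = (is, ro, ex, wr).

I2 = (2, 12, 14, 15)

I1  is:1  ro:2  ex:10  wr:11
I2  is:2  ro:12  ex:14  wr:15  — RAW R1: wait I1 write@11
I3  is:3  ro:4  ex:5  wr:13  — WAR R3: wait I2 read@12
I4  is:14  ro:15  ex:19  wr:20  — WAW R3: wait I3 write@13
I5  is:15  ro:16  ex:24  wr:25
I6  is:21  ro:22  ex:26  wr:27  — struct: MUL busy until I4 writes@20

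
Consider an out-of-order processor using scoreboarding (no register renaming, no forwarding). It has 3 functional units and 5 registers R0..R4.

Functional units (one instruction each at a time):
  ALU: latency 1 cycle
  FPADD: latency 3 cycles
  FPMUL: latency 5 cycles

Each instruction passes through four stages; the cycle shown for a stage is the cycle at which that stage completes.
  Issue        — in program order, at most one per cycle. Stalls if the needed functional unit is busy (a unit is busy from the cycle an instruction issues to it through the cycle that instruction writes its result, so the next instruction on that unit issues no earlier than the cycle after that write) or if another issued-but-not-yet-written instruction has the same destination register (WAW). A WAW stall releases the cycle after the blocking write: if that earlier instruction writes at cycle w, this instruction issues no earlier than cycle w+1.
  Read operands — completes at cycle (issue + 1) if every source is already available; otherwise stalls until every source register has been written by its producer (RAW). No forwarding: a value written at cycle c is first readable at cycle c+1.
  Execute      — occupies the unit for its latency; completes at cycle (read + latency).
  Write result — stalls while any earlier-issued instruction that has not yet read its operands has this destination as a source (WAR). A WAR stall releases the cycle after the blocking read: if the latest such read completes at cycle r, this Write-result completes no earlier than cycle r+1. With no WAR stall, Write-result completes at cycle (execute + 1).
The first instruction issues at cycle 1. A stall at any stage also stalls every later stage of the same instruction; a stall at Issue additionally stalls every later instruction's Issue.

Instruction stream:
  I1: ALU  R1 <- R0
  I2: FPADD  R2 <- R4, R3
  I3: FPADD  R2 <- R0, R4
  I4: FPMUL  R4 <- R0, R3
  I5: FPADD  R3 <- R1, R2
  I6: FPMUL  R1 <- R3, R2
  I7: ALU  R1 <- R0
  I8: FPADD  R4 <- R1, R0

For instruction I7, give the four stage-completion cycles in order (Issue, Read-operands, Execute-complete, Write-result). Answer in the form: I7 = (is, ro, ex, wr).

I1  is:1  ro:2  ex:3  wr:4
I2  is:2  ro:3  ex:6  wr:7
I3  is:8  ro:9  ex:12  wr:13  — struct: FPADD busy until I2 writes@7
I4  is:9  ro:10  ex:15  wr:16
I5  is:14  ro:15  ex:18  wr:19  — struct: FPADD busy until I3 writes@13
I6  is:17  ro:20  ex:25  wr:26  — struct: FPMUL busy until I4 writes@16, RAW R3: wait I5 write@19
I7  is:27  ro:28  ex:29  wr:30  — WAW R1: wait I6 write@26
I8  is:28  ro:31  ex:34  wr:35  — RAW R1: wait I7 write@30

I7 = (27, 28, 29, 30)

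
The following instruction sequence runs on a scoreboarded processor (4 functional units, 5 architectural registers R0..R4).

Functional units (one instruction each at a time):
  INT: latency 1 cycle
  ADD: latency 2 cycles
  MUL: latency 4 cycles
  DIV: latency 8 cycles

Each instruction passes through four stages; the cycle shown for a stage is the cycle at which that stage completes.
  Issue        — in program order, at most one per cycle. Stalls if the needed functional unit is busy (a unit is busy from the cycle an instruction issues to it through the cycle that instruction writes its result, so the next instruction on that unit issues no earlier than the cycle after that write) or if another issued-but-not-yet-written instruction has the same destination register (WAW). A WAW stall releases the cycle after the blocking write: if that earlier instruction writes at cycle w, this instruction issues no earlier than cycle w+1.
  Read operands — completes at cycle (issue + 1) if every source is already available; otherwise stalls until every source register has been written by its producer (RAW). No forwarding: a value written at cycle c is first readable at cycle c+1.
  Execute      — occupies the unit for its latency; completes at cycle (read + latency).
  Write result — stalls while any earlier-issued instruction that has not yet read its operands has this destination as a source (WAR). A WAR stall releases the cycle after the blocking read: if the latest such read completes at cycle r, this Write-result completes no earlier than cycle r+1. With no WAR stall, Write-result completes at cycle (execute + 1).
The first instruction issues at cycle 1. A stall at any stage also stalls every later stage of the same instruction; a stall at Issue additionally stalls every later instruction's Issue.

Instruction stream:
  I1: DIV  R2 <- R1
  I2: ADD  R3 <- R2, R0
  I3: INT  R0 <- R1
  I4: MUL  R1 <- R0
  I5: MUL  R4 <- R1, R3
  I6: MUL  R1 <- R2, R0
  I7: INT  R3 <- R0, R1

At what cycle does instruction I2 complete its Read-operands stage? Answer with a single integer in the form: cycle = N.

[I1] 1/2/10/11
[I2] 2/12/14/15  (RAW R2: wait I1 write@11)
[I3] 3/4/5/13  (WAR R0: wait I2 read@12)
[I4] 4/14/18/19  (RAW R0: wait I3 write@13)
[I5] 20/21/25/26  (struct: MUL busy until I4 writes@19)
[I6] 27/28/32/33  (struct: MUL busy until I5 writes@26)
[I7] 28/34/35/36  (RAW R1: wait I6 write@33)

cycle = 12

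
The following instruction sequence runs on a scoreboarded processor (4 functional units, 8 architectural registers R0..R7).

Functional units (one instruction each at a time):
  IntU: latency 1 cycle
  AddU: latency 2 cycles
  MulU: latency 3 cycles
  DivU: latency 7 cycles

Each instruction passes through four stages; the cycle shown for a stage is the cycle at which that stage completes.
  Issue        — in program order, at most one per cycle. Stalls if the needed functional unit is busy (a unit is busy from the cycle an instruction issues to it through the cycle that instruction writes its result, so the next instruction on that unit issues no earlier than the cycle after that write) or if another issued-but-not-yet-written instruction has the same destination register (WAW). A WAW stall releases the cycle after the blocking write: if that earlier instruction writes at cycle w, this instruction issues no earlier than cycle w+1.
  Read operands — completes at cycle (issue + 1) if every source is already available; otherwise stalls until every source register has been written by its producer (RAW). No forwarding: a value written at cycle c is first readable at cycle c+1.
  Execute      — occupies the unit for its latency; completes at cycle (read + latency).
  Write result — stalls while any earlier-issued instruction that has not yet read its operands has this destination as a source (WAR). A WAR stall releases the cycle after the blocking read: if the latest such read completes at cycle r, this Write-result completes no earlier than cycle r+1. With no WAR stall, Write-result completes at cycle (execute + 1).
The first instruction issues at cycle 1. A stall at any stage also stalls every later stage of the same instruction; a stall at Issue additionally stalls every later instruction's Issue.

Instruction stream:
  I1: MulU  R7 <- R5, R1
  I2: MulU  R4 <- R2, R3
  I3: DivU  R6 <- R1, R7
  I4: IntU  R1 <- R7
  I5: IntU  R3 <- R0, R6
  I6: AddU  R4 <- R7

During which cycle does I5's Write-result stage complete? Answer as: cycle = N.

c1: I1 dispatched to MulU
c2: I1 operands ready
c5: I1 complete
c6: R7←I1
c7: I2 dispatched to MulU
c8: I2 operands ready; I3 dispatched to DivU
c9: I3 operands ready; I4 dispatched to IntU
c10: I4 operands ready
c11: I2 complete; I4 complete
c12: R4←I2; R1←I4
c13: I5 dispatched to IntU
c14: I6 dispatched to AddU
c15: I6 operands ready
c16: I3 complete
c17: R6←I3; I6 complete
c18: I5 operands ready; R4←I6
c19: I5 complete
c20: R3←I5

cycle = 20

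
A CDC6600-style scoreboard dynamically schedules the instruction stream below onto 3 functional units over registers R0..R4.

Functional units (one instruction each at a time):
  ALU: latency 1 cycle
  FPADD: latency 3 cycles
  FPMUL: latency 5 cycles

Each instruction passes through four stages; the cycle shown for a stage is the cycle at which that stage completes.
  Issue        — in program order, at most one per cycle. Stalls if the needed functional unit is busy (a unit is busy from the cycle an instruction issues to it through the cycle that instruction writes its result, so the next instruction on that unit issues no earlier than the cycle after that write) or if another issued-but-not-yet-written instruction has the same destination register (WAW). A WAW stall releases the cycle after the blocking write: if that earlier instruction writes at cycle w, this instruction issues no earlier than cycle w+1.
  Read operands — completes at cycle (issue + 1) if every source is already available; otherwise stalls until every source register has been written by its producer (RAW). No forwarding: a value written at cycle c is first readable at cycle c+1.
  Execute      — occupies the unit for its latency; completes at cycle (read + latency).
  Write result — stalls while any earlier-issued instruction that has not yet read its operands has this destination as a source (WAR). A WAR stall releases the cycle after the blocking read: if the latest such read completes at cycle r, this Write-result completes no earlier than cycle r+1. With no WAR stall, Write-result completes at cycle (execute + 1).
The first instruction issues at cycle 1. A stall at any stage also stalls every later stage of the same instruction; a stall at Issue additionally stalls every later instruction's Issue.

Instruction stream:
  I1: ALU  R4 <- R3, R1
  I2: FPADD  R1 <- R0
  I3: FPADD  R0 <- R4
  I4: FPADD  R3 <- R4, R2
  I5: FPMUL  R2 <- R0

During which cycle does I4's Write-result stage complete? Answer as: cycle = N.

cycle = 19

[I1] 1/2/3/4
[I2] 2/3/6/7
[I3] 8/9/12/13  (struct: FPADD busy until I2 writes@7)
[I4] 14/15/18/19  (struct: FPADD busy until I3 writes@13)
[I5] 15/16/21/22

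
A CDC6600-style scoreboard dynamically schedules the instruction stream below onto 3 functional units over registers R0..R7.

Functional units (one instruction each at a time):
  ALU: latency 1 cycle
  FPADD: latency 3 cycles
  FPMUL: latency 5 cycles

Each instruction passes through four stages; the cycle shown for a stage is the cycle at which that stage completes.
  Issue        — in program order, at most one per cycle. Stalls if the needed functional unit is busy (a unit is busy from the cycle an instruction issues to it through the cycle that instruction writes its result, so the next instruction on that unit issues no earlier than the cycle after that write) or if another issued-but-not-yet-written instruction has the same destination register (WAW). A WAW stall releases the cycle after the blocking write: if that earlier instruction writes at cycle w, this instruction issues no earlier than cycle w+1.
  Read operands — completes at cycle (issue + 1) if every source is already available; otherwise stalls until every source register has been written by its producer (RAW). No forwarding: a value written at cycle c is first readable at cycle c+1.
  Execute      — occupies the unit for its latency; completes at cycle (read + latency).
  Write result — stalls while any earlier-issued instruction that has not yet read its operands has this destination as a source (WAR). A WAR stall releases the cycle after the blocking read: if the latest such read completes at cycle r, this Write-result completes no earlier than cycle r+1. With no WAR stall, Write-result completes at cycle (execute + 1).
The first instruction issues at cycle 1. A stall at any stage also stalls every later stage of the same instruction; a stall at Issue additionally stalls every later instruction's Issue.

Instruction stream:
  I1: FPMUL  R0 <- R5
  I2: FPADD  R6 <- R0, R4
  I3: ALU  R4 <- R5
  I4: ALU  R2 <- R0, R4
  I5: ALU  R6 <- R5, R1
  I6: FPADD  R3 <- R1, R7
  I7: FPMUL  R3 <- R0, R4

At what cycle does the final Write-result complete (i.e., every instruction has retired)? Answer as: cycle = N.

cycle = 29

  I1 | 1 | 2 | 7 | 8
  I2 | 2 | 9 | 12 | 13   RAW R0: wait I1 write@8
  I3 | 3 | 4 | 5 | 10   WAR R4: wait I2 read@9
  I4 | 11 | 12 | 13 | 14   struct: ALU busy until I3 writes@10
  I5 | 15 | 16 | 17 | 18   struct: ALU busy until I4 writes@14
  I6 | 16 | 17 | 20 | 21
  I7 | 22 | 23 | 28 | 29   WAW R3: wait I6 write@21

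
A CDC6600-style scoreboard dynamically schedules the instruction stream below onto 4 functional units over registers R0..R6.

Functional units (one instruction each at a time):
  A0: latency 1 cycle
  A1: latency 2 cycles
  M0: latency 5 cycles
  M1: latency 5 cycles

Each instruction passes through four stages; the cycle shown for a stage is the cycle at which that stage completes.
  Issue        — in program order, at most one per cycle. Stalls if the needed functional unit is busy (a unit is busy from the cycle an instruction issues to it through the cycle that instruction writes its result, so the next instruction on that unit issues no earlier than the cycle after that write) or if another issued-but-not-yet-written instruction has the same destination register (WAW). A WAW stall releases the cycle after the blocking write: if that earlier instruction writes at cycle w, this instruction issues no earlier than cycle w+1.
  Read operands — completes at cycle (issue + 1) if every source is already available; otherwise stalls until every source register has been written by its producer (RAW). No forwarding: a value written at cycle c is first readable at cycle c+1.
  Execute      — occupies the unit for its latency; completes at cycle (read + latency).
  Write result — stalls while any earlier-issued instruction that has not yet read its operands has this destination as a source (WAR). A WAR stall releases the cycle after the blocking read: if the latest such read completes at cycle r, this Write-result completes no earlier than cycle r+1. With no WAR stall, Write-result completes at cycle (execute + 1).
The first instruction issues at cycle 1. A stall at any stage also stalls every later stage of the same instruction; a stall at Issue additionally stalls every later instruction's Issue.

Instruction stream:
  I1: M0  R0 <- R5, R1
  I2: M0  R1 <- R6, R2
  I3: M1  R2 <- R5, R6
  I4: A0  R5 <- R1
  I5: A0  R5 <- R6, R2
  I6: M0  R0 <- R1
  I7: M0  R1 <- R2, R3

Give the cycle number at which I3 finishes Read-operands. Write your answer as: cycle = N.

cycle = 11

I1: IS=1 RO=2 EX=7 WR=8
I2: IS=9 RO=10 EX=15 WR=16  [struct: M0 busy until I1 writes@8]
I3: IS=10 RO=11 EX=16 WR=17
I4: IS=11 RO=17 EX=18 WR=19  [RAW R1: wait I2 write@16]
I5: IS=20 RO=21 EX=22 WR=23  [struct: A0 busy until I4 writes@19]
I6: IS=21 RO=22 EX=27 WR=28
I7: IS=29 RO=30 EX=35 WR=36  [struct: M0 busy until I6 writes@28]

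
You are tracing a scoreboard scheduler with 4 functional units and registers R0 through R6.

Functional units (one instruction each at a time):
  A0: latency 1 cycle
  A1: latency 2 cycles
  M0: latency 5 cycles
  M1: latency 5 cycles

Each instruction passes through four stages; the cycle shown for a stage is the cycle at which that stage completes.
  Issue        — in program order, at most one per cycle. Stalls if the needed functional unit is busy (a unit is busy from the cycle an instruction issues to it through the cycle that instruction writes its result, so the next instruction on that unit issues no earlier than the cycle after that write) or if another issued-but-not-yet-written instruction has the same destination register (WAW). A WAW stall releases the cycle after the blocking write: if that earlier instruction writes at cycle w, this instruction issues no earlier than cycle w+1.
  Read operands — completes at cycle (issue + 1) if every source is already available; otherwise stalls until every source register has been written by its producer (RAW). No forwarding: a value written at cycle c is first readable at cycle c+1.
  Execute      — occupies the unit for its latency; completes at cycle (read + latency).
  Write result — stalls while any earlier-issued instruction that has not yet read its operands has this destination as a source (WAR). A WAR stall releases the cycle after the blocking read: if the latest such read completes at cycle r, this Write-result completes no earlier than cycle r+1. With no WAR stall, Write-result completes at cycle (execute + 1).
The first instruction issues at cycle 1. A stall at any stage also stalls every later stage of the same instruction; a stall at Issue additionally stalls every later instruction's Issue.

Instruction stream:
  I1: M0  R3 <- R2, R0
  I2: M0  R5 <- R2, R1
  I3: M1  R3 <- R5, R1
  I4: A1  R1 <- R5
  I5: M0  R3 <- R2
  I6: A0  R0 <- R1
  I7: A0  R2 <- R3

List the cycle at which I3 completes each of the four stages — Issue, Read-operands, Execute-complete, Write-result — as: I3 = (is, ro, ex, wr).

c1: I1 dispatched to M0
c2: I1 operands ready
c7: I1 complete
c8: R3←I1
c9: I2 dispatched to M0
c10: I2 operands ready | I3 dispatched to M1
c11: I4 dispatched to A1
c15: I2 complete
c16: R5←I2
c17: I3 operands ready | I4 operands ready
c19: I4 complete
c20: R1←I4
c22: I3 complete
c23: R3←I3
c24: I5 dispatched to M0
c25: I5 operands ready | I6 dispatched to A0
c26: I6 operands ready
c27: I6 complete
c28: R0←I6
c29: I7 dispatched to A0
c30: I5 complete
c31: R3←I5
c32: I7 operands ready
c33: I7 complete
c34: R2←I7

I3 = (10, 17, 22, 23)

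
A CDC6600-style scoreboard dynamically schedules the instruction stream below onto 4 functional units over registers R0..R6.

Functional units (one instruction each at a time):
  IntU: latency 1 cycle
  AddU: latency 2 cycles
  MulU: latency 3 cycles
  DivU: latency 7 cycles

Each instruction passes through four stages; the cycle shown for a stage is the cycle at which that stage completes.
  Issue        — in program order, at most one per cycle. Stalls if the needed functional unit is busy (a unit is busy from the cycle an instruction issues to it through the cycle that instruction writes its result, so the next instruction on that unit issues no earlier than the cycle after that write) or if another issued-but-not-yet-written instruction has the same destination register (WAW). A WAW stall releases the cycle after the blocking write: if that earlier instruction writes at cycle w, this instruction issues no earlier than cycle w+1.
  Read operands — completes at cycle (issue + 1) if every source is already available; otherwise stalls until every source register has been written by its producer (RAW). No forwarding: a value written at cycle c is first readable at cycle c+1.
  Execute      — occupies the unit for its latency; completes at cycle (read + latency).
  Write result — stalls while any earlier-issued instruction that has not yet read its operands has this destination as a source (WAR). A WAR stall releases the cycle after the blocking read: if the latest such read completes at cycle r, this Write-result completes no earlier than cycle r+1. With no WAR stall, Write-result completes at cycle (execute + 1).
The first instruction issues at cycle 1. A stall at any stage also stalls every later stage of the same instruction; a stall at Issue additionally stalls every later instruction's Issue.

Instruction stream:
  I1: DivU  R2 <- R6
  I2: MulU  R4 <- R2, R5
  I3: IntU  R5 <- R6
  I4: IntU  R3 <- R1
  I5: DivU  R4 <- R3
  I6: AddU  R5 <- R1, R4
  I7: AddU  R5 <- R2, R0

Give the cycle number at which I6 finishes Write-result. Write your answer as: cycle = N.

cycle = 29

[1] issue I1 (DivU)
[2] I1 read-ops; issue I2 (MulU)
[3] issue I3 (IntU)
[4] I3 read-ops
[5] I3 finished on IntU
[9] I1 finished on DivU
[10] I1→R2
[11] I2 read-ops
[12] I3→R5
[13] issue I4 (IntU)
[14] I2 finished on MulU; I4 read-ops
[15] I2→R4; I4 finished on IntU
[16] I4→R3; issue I5 (DivU)
[17] I5 read-ops; issue I6 (AddU)
[24] I5 finished on DivU
[25] I5→R4
[26] I6 read-ops
[28] I6 finished on AddU
[29] I6→R5
[30] issue I7 (AddU)
[31] I7 read-ops
[33] I7 finished on AddU
[34] I7→R5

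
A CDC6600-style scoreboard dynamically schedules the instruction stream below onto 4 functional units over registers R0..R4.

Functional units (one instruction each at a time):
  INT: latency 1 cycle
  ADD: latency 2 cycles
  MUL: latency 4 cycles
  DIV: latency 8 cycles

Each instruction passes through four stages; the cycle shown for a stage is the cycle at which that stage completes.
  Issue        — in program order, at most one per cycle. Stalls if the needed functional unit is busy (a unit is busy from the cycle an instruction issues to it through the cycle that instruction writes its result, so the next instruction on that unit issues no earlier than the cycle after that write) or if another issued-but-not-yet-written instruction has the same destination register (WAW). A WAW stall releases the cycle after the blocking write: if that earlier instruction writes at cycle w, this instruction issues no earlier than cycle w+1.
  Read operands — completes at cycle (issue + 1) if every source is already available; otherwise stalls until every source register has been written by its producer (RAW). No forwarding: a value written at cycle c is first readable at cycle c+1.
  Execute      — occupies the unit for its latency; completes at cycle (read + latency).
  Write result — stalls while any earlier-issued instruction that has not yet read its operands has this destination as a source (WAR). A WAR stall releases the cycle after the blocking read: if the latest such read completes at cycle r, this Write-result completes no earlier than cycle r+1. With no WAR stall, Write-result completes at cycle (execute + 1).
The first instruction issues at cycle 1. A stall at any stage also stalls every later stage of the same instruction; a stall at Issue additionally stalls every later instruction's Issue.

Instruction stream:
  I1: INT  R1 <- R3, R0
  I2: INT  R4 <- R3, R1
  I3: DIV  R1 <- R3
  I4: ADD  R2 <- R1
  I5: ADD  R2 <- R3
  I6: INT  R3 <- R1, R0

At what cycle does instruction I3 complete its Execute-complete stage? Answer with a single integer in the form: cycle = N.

cycle = 15

t=1  I1 dispatched to INT
t=2  I1 operands ready
t=3  I1 complete
t=4  R1←I1
t=5  I2 dispatched to INT
t=6  I2 operands ready · I3 dispatched to DIV
t=7  I2 complete · I3 operands ready · I4 dispatched to ADD
t=8  R4←I2
t=15  I3 complete
t=16  R1←I3
t=17  I4 operands ready
t=19  I4 complete
t=20  R2←I4
t=21  I5 dispatched to ADD
t=22  I5 operands ready · I6 dispatched to INT
t=23  I6 operands ready
t=24  I5 complete · I6 complete
t=25  R2←I5 · R3←I6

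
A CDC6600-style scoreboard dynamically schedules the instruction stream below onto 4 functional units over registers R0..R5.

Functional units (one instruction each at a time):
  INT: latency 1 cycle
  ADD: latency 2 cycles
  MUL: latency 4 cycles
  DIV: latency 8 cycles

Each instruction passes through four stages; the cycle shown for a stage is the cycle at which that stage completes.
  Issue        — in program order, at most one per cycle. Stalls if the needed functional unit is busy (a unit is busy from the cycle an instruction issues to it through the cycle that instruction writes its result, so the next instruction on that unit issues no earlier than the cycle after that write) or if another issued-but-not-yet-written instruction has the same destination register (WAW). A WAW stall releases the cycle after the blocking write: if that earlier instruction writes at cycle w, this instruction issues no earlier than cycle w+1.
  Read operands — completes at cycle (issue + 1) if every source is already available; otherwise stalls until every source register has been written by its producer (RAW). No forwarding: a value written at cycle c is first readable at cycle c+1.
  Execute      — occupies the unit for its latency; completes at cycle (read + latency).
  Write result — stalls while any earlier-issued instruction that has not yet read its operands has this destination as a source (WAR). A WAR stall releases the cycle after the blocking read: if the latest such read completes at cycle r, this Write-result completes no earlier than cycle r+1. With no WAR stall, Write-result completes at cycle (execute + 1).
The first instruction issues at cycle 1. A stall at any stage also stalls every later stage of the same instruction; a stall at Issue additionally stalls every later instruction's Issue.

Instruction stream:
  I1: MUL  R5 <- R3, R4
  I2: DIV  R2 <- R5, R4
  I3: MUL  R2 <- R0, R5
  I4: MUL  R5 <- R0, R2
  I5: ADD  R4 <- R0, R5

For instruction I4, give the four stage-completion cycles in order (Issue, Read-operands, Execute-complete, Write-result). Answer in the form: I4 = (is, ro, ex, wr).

[I1] 1/2/6/7
[I2] 2/8/16/17  (RAW R5: wait I1 write@7)
[I3] 18/19/23/24  (WAW R2: wait I2 write@17)
[I4] 25/26/30/31  (struct: MUL busy until I3 writes@24)
[I5] 26/32/34/35  (RAW R5: wait I4 write@31)

I4 = (25, 26, 30, 31)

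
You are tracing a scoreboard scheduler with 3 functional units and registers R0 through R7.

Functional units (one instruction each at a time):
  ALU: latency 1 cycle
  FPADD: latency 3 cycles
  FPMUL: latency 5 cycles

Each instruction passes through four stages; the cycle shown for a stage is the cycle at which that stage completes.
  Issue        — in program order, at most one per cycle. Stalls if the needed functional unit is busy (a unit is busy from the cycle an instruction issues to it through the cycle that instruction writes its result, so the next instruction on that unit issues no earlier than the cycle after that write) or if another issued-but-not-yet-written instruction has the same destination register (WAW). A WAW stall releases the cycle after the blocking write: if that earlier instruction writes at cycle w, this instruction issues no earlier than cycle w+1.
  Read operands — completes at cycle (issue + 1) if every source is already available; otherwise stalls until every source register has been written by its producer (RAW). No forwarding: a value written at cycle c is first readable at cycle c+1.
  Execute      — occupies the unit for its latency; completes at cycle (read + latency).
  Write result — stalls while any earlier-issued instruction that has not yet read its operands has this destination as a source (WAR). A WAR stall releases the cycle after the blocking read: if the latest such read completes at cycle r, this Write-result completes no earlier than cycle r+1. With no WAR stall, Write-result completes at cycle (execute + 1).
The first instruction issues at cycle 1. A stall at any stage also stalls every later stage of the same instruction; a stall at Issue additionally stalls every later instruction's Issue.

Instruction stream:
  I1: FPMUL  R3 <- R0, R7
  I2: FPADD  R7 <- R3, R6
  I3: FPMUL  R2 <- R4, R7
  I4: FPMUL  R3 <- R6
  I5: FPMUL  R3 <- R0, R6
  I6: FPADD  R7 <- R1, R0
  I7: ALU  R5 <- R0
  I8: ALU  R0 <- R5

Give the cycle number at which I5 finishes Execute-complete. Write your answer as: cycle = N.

cycle = 35

cycle 1: I1 issues→FPMUL
cycle 2: I1 reads | I2 issues→FPADD
cycle 7: I1 exec-done
cycle 8: I1 writes R3
cycle 9: I2 reads | I3 issues→FPMUL
cycle 12: I2 exec-done
cycle 13: I2 writes R7
cycle 14: I3 reads
cycle 19: I3 exec-done
cycle 20: I3 writes R2
cycle 21: I4 issues→FPMUL
cycle 22: I4 reads
cycle 27: I4 exec-done
cycle 28: I4 writes R3
cycle 29: I5 issues→FPMUL
cycle 30: I5 reads | I6 issues→FPADD
cycle 31: I6 reads | I7 issues→ALU
cycle 32: I7 reads
cycle 33: I7 exec-done
cycle 34: I6 exec-done | I7 writes R5
cycle 35: I5 exec-done | I6 writes R7 | I8 issues→ALU
cycle 36: I5 writes R3 | I8 reads
cycle 37: I8 exec-done
cycle 38: I8 writes R0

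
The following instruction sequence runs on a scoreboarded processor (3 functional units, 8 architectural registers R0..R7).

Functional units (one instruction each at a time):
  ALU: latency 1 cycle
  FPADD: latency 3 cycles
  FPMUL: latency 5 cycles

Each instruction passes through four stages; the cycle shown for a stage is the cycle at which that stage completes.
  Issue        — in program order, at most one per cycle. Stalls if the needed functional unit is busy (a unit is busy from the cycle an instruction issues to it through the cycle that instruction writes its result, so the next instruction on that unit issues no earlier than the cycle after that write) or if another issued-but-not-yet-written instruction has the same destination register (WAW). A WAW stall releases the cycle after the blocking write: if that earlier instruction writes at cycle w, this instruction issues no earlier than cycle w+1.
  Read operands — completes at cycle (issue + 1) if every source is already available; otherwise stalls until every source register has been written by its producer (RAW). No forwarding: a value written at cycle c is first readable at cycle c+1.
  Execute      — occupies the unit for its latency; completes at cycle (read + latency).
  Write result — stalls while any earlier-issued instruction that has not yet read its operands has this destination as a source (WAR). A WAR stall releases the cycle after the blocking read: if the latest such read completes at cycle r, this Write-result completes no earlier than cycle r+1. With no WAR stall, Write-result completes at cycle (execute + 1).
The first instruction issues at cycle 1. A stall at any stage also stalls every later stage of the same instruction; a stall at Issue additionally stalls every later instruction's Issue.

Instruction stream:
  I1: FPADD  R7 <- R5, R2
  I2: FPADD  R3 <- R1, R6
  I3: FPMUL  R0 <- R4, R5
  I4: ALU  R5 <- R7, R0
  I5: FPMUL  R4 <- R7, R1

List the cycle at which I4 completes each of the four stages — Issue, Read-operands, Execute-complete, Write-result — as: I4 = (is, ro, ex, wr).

c1: issue I1 (FPADD)
c2: I1 read-ops
c5: I1 finished on FPADD
c6: I1→R7
c7: issue I2 (FPADD)
c8: I2 read-ops; issue I3 (FPMUL)
c9: I3 read-ops; issue I4 (ALU)
c11: I2 finished on FPADD
c12: I2→R3
c14: I3 finished on FPMUL
c15: I3→R0
c16: I4 read-ops; issue I5 (FPMUL)
c17: I4 finished on ALU; I5 read-ops
c18: I4→R5
c22: I5 finished on FPMUL
c23: I5→R4

I4 = (9, 16, 17, 18)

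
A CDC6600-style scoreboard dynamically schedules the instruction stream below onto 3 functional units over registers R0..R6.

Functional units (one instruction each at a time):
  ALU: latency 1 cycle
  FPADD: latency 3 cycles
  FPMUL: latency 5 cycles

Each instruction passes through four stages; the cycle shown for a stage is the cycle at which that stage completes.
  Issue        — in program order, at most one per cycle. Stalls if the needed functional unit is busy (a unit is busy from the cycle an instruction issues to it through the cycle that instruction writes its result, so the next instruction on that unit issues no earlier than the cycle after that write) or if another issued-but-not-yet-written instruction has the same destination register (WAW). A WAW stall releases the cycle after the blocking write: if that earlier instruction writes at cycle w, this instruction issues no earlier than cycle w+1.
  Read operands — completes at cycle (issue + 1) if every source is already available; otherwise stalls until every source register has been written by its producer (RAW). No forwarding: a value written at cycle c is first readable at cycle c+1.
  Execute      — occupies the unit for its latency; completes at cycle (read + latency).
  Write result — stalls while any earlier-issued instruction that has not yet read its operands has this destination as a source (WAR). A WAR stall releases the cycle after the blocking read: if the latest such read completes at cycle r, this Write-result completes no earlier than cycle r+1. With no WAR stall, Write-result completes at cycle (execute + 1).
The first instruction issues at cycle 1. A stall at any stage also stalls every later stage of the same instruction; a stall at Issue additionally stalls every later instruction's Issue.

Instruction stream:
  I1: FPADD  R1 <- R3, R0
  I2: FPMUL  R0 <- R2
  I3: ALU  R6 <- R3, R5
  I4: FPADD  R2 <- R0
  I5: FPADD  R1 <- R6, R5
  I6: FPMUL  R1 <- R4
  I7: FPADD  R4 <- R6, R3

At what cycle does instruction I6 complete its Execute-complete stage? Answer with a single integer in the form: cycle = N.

I1  is:1  ro:2  ex:5  wr:6
I2  is:2  ro:3  ex:8  wr:9
I3  is:3  ro:4  ex:5  wr:6
I4  is:7  ro:10  ex:13  wr:14  — struct: FPADD busy until I1 writes@6, RAW R0: wait I2 write@9
I5  is:15  ro:16  ex:19  wr:20  — struct: FPADD busy until I4 writes@14
I6  is:21  ro:22  ex:27  wr:28  — WAW R1: wait I5 write@20
I7  is:22  ro:23  ex:26  wr:27

cycle = 27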